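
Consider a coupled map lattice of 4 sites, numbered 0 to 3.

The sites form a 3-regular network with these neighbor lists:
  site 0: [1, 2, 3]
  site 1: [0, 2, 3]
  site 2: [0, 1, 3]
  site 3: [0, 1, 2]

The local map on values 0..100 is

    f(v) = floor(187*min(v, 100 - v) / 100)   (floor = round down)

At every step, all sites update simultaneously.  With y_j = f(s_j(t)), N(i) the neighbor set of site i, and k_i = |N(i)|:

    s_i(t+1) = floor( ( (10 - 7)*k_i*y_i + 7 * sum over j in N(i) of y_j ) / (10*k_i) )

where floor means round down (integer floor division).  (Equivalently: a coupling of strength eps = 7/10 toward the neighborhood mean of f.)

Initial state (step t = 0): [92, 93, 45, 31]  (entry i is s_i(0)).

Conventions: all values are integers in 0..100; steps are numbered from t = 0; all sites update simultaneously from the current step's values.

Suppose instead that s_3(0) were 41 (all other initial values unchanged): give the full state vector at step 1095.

Answer: [80, 80, 80, 80]
Key observation: The state at step 16, [37, 37, 37, 37], reappears at step 20: the system is in a cycle of period 4 from step 16 on.  Therefore the state at step 1095 equals the state at step 16 + ((1095 - 16) mod 4) = 19, which is [80, 80, 80, 80].

Derivation:
t=0: [92, 93, 45, 41]
t=1: [44, 44, 49, 48]
t=2: [85, 85, 86, 86]
t=3: [27, 27, 26, 26]
t=4: [49, 49, 48, 48]
t=5: [90, 90, 89, 89]
t=6: [18, 18, 19, 19]
t=7: [33, 33, 34, 34]
t=8: [61, 61, 62, 62]
t=9: [71, 71, 71, 71]
t=10: [54, 54, 54, 54]
t=11: [86, 86, 86, 86]
t=12: [26, 26, 26, 26]
t=13: [48, 48, 48, 48]
t=14: [89, 89, 89, 89]
t=15: [20, 20, 20, 20]
t=16: [37, 37, 37, 37]
t=17: [69, 69, 69, 69]
t=18: [57, 57, 57, 57]
t=19: [80, 80, 80, 80]
t=20: [37, 37, 37, 37]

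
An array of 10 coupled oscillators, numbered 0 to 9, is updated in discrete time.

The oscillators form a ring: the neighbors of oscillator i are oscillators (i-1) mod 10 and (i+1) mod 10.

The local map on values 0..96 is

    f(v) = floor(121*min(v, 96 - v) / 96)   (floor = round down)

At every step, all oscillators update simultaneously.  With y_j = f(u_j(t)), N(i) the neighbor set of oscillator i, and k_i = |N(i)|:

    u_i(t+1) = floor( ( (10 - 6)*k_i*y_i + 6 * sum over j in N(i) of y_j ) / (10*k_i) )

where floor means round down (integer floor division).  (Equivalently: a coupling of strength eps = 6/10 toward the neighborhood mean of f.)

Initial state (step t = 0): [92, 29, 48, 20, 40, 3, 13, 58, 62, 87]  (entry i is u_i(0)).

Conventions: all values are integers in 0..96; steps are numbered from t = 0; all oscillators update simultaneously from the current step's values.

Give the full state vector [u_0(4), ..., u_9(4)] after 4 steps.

Answer: [49, 51, 52, 53, 53, 52, 51, 52, 50, 47]

Derivation:
t=0: [92, 29, 48, 20, 40, 3, 13, 58, 62, 87]
t=1: [16, 33, 42, 43, 28, 21, 21, 36, 34, 18]
t=2: [26, 38, 49, 47, 38, 28, 31, 38, 36, 27]
t=3: [37, 46, 55, 55, 47, 39, 40, 44, 42, 36]
t=4: [49, 51, 52, 53, 53, 52, 51, 52, 50, 47]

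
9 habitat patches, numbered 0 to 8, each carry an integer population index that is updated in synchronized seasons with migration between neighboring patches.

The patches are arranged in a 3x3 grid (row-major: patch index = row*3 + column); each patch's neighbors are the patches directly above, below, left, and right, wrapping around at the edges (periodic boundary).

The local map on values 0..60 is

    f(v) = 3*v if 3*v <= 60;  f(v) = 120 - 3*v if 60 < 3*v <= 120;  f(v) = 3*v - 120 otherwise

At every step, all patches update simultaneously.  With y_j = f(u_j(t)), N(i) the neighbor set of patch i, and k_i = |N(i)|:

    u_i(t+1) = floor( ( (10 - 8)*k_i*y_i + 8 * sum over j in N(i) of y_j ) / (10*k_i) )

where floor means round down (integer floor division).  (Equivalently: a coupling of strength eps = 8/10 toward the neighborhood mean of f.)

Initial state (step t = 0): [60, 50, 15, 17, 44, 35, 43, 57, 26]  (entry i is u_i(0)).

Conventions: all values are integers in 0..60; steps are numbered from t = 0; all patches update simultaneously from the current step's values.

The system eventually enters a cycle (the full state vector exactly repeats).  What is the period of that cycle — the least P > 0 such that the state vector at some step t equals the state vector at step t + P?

Answer: 2
Key observation: The state at step 21, [14, 14, 14, 16, 16, 16, 16, 16, 16], reappears at step 23 — and no state repeats earlier — so the cycle the system enters has period 2.

Derivation:
t=0: [60, 50, 15, 17, 44, 35, 43, 57, 26]
t=1: [39, 39, 38, 29, 31, 33, 42, 28, 32]
t=2: [10, 15, 11, 18, 24, 22, 20, 19, 18]
t=3: [44, 42, 43, 49, 51, 48, 51, 52, 51]
t=4: [17, 19, 16, 25, 25, 25, 28, 28, 27]
t=5: [47, 47, 48, 44, 45, 44, 41, 42, 40]
t=6: [16, 17, 15, 12, 13, 12, 8, 9, 9]
t=7: [40, 42, 41, 36, 37, 36, 32, 33, 31]
t=8: [9, 7, 9, 11, 12, 12, 16, 17, 17]
t=9: [31, 32, 32, 36, 35, 36, 42, 41, 42]
t=10: [18, 18, 18, 14, 13, 13, 10, 10, 10]
t=11: [46, 46, 46, 40, 40, 40, 37, 36, 36]
t=12: [12, 13, 13, 5, 6, 6, 10, 10, 10]
t=13: [31, 32, 32, 23, 24, 24, 28, 29, 29]
t=14: [32, 31, 31, 42, 40, 40, 36, 34, 34]
t=15: [19, 19, 19, 8, 10, 10, 15, 15, 15]
t=16: [48, 49, 49, 37, 37, 37, 43, 44, 44]
t=17: [19, 19, 19, 12, 13, 13, 13, 13, 13]
t=18: [49, 49, 49, 42, 42, 42, 42, 42, 42]
t=19: [18, 18, 18, 10, 10, 10, 10, 10, 10]
t=20: [44, 44, 44, 34, 34, 34, 34, 34, 34]
t=21: [14, 14, 14, 16, 16, 16, 16, 16, 16]
t=22: [44, 44, 44, 46, 46, 46, 46, 46, 46]
t=23: [14, 14, 14, 16, 16, 16, 16, 16, 16]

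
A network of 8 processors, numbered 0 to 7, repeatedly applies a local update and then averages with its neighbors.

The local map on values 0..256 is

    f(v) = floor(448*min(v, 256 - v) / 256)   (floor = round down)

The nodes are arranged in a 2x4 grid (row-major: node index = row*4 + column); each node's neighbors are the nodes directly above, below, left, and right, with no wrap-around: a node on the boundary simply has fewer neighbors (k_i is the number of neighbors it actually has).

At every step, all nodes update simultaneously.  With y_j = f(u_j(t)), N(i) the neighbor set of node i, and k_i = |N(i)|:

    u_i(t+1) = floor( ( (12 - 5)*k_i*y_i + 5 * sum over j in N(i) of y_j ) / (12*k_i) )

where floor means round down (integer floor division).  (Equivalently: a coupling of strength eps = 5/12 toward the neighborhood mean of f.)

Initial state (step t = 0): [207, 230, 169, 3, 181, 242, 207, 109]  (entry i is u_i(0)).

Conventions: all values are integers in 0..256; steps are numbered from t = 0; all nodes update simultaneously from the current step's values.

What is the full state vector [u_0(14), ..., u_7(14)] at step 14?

Simulating step by step:
t=0: [207, 230, 169, 3, 181, 242, 207, 109]
t=1: [86, 62, 107, 74, 99, 50, 100, 129]
t=2: [146, 121, 166, 160, 150, 114, 170, 192]
t=3: [194, 199, 165, 154, 189, 191, 152, 131]
t=4: [108, 110, 156, 182, 114, 121, 174, 202]
t=5: [191, 191, 166, 131, 199, 197, 150, 111]
t=6: [110, 117, 163, 200, 102, 115, 170, 197]
t=7: [191, 196, 157, 112, 185, 191, 152, 111]
t=8: [113, 116, 168, 190, 119, 123, 172, 191]
t=9: [200, 197, 154, 122, 207, 202, 152, 120]
t=10: [96, 111, 173, 205, 89, 106, 173, 204]
t=11: [170, 182, 144, 101, 163, 176, 143, 101]
t=12: [148, 142, 184, 180, 154, 149, 186, 180]
t=13: [188, 185, 136, 131, 182, 178, 133, 130]
t=14: [122, 136, 199, 216, 128, 144, 204, 218]

Answer: [122, 136, 199, 216, 128, 144, 204, 218]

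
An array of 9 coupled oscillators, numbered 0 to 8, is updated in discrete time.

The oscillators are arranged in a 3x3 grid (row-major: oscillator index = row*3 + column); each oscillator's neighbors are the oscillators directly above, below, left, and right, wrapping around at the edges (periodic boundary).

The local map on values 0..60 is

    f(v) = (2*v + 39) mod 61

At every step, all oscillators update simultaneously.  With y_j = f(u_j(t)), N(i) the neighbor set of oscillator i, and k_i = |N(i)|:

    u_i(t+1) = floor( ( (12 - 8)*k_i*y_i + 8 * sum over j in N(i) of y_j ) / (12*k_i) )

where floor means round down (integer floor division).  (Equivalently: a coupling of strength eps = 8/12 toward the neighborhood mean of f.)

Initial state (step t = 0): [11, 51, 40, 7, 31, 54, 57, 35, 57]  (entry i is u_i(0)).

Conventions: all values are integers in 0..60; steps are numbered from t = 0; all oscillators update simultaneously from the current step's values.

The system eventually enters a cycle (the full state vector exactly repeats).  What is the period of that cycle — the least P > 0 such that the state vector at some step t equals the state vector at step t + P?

Simulating step by step:
t=0: [11, 51, 40, 7, 31, 54, 57, 35, 57]
t=1: [26, 30, 31, 33, 37, 38, 32, 36, 37]
t=2: [37, 41, 42, 44, 48, 49, 43, 47, 48]
t=3: [28, 32, 23, 15, 19, 10, 14, 18, 9]
t=4: [24, 28, 40, 21, 25, 37, 20, 24, 36]
t=5: [30, 34, 46, 27, 31, 43, 26, 30, 42]
t=6: [32, 36, 17, 29, 33, 14, 28, 32, 13]
t=7: [36, 40, 21, 33, 37, 18, 32, 36, 17]
t=8: [44, 48, 29, 41, 45, 26, 40, 44, 25]
t=9: [29, 13, 24, 36, 20, 31, 35, 19, 30]
t=10: [33, 17, 28, 40, 24, 35, 39, 23, 34]
t=11: [41, 25, 36, 48, 32, 43, 47, 31, 42]
t=12: [37, 41, 32, 23, 28, 18, 22, 27, 17]
t=13: [42, 46, 37, 28, 33, 23, 27, 32, 22]
t=14: [21, 26, 26, 28, 32, 33, 27, 31, 32]
t=15: [27, 32, 32, 34, 38, 39, 33, 37, 38]
t=16: [39, 44, 44, 46, 50, 51, 45, 49, 50]
t=17: [23, 17, 17, 19, 13, 14, 18, 12, 13]
t=18: [17, 11, 11, 13, 7, 8, 12, 6, 7]
t=19: [5, 19, 20, 21, 36, 36, 20, 35, 35]
t=20: [28, 32, 33, 34, 39, 39, 33, 38, 38]
t=21: [40, 45, 45, 47, 51, 52, 46, 50, 51]
t=22: [25, 19, 19, 21, 15, 16, 20, 14, 15]
t=23: [21, 15, 15, 17, 11, 12, 16, 10, 11]
t=24: [13, 17, 7, 9, 13, 4, 18, 22, 13]
t=25: [24, 17, 28, 30, 24, 35, 19, 13, 24]
t=26: [25, 19, 30, 32, 25, 36, 21, 14, 25]
t=27: [28, 22, 33, 35, 28, 39, 24, 17, 28]
t=28: [34, 28, 39, 41, 34, 45, 30, 23, 34]
t=29: [46, 40, 40, 42, 36, 37, 42, 35, 36]
t=30: [22, 46, 47, 19, 43, 43, 18, 42, 43]
t=31: [15, 9, 9, 12, 5, 6, 11, 5, 5]
t=32: [22, 46, 46, 18, 42, 43, 18, 42, 42]
t=33: [15, 8, 8, 11, 4, 5, 11, 4, 4]
t=34: [21, 44, 44, 17, 40, 41, 17, 40, 40]
t=35: [12, 25, 25, 29, 41, 42, 28, 41, 41]
t=36: [21, 34, 24, 28, 40, 31, 37, 50, 40]
t=37: [33, 35, 36, 39, 42, 42, 38, 41, 41]
t=38: [49, 41, 42, 35, 27, 28, 54, 47, 47]
t=39: [27, 29, 20, 33, 36, 26, 22, 25, 15]
t=40: [30, 33, 23, 37, 39, 30, 26, 28, 19]
t=41: [37, 40, 30, 44, 46, 37, 33, 35, 26]
t=42: [41, 43, 44, 27, 30, 31, 37, 39, 40]
t=43: [35, 27, 28, 42, 34, 35, 51, 43, 44]
t=44: [30, 32, 33, 27, 29, 30, 15, 18, 19]
t=45: [33, 36, 37, 30, 33, 34, 19, 21, 22]
t=46: [40, 43, 44, 37, 40, 41, 26, 28, 29]
t=47: [34, 26, 27, 51, 44, 45, 40, 32, 33]
t=48: [38, 30, 31, 25, 18, 19, 44, 36, 37]
t=49: [36, 39, 40, 24, 26, 27, 32, 34, 35]
t=50: [47, 49, 50, 34, 36, 37, 42, 44, 45]
t=51: [16, 18, 19, 34, 36, 37, 11, 13, 14]
t=52: [16, 18, 19, 34, 36, 37, 11, 13, 14]

Answer: 1
Key observation: The state at step 51, [16, 18, 19, 34, 36, 37, 11, 13, 14], reappears at step 52 — and no state repeats earlier — so the cycle the system enters has period 1.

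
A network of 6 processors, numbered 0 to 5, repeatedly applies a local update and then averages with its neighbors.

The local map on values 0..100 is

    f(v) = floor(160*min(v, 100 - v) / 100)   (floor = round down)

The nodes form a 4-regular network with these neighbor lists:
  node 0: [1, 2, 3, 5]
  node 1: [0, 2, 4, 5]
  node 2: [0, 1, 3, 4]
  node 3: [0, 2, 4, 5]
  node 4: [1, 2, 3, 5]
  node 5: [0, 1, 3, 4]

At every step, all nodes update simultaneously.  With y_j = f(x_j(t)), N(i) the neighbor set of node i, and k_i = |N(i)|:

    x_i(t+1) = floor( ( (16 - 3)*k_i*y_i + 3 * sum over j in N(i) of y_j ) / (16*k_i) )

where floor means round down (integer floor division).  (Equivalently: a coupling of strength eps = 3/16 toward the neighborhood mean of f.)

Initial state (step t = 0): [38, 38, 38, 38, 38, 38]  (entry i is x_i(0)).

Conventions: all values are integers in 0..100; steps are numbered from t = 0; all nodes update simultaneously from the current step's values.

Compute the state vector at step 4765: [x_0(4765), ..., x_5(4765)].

Answer: [60, 60, 60, 60, 60, 60]
Key observation: The state at step 0, [38, 38, 38, 38, 38, 38], reappears at step 12: the system is in a cycle of period 12 from step 0 on.  Therefore the state at step 4765 equals the state at step 0 + ((4765 - 0) mod 12) = 1, which is [60, 60, 60, 60, 60, 60].

Derivation:
t=0: [38, 38, 38, 38, 38, 38]
t=1: [60, 60, 60, 60, 60, 60]
t=2: [64, 64, 64, 64, 64, 64]
t=3: [57, 57, 57, 57, 57, 57]
t=4: [68, 68, 68, 68, 68, 68]
t=5: [51, 51, 51, 51, 51, 51]
t=6: [78, 78, 78, 78, 78, 78]
t=7: [35, 35, 35, 35, 35, 35]
t=8: [56, 56, 56, 56, 56, 56]
t=9: [70, 70, 70, 70, 70, 70]
t=10: [48, 48, 48, 48, 48, 48]
t=11: [76, 76, 76, 76, 76, 76]
t=12: [38, 38, 38, 38, 38, 38]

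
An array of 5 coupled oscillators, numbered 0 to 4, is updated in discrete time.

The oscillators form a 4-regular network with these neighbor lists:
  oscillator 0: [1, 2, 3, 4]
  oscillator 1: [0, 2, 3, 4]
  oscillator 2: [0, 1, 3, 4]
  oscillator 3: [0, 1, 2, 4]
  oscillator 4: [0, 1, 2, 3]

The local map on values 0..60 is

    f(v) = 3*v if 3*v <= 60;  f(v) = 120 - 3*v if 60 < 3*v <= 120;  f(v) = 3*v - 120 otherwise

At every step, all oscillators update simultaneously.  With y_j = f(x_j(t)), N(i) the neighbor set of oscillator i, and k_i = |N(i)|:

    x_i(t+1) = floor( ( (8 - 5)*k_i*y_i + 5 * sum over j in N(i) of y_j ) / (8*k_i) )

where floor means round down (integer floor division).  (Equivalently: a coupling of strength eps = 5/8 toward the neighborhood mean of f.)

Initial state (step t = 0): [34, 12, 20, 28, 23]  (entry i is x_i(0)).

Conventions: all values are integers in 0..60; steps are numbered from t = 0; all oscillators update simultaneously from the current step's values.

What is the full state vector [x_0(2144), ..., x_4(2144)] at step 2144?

Answer: [19, 20, 19, 20, 20]
Key observation: The state at step 8, [19, 20, 19, 20, 20], reappears at step 12: the system is in a cycle of period 4 from step 8 on.  Therefore the state at step 2144 equals the state at step 8 + ((2144 - 8) mod 4) = 8, which is [19, 20, 19, 20, 20].

Derivation:
t=0: [34, 12, 20, 28, 23]
t=1: [35, 39, 44, 39, 42]
t=2: [9, 6, 8, 6, 7]
t=3: [22, 20, 22, 20, 21]
t=4: [56, 57, 56, 57, 57]
t=5: [49, 50, 49, 50, 50]
t=6: [28, 29, 28, 29, 29]
t=7: [34, 33, 34, 33, 33]
t=8: [19, 20, 19, 20, 20]
t=9: [58, 59, 58, 59, 59]
t=10: [55, 56, 55, 56, 56]
t=11: [46, 47, 46, 47, 47]
t=12: [19, 20, 19, 20, 20]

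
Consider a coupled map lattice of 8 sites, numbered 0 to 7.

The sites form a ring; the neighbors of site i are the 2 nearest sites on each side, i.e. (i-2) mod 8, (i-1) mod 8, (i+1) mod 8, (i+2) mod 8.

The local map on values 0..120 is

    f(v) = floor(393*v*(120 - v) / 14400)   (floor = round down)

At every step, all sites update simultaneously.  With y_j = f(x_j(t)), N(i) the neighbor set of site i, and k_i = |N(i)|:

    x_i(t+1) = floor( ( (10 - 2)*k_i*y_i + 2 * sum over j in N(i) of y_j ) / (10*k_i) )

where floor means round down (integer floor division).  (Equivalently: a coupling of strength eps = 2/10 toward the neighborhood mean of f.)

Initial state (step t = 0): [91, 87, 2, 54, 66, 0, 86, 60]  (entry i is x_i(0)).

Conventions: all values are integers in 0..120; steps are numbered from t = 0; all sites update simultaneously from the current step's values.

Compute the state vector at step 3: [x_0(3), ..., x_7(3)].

Answer: [74, 78, 94, 90, 90, 95, 79, 88]

Derivation:
t=0: [91, 87, 2, 54, 66, 0, 86, 60]
t=1: [70, 76, 22, 86, 86, 18, 76, 89]
t=2: [91, 88, 63, 77, 77, 56, 87, 76]
t=3: [74, 78, 94, 90, 90, 95, 79, 88]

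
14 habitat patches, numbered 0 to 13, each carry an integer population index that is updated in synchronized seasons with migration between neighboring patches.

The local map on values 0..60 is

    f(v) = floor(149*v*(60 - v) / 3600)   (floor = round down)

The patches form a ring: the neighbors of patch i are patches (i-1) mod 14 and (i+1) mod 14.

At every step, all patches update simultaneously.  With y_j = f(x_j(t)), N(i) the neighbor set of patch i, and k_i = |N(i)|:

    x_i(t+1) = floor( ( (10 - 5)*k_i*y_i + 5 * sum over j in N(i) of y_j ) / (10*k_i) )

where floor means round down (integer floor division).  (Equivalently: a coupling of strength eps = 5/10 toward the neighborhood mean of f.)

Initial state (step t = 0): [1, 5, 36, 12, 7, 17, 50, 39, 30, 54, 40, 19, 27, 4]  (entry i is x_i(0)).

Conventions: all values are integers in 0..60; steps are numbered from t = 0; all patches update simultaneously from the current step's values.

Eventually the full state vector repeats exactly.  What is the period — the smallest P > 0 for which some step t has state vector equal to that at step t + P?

Answer: 2
Key observation: The state at step 4, [36, 35, 35, 35, 35, 35, 36, 36, 36, 36, 36, 36, 36, 36], reappears at step 6 — and no state repeats earlier — so the cycle the system enters has period 2.

Derivation:
t=0: [1, 5, 36, 12, 7, 17, 50, 39, 30, 54, 40, 19, 27, 4]
t=1: [6, 14, 26, 24, 20, 23, 25, 30, 30, 24, 27, 33, 28, 14]
t=2: [19, 25, 33, 34, 34, 34, 36, 36, 36, 35, 35, 36, 34, 25]
t=3: [34, 35, 36, 36, 36, 35, 35, 35, 35, 35, 35, 35, 35, 35]
t=4: [36, 35, 35, 35, 35, 35, 36, 36, 36, 36, 36, 36, 36, 36]
t=5: [35, 35, 36, 36, 36, 35, 35, 35, 35, 35, 35, 35, 35, 35]
t=6: [36, 35, 35, 35, 35, 35, 36, 36, 36, 36, 36, 36, 36, 36]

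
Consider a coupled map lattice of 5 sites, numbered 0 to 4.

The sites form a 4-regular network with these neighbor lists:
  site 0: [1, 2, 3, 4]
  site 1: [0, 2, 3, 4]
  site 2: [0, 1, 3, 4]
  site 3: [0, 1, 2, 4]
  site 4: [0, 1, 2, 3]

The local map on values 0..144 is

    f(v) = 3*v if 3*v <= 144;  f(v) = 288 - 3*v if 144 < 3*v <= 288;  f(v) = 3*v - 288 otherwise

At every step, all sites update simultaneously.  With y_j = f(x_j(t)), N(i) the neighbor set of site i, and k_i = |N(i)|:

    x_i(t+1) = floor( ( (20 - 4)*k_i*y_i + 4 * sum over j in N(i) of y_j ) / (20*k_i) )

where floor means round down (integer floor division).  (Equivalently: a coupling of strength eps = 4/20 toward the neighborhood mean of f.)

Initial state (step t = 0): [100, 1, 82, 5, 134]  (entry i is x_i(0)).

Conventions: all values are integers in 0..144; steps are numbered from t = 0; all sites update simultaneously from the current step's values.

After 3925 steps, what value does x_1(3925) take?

Simulating step by step:
t=0: [100, 1, 82, 5, 134]
t=1: [18, 11, 40, 20, 94]
t=2: [54, 38, 103, 58, 18]
t=3: [115, 106, 37, 106, 61]
t=4: [59, 39, 99, 39, 95]
t=5: [101, 105, 24, 105, 20]
t=6: [21, 30, 64, 30, 55]
t=7: [70, 90, 95, 90, 115]
t=8: [67, 22, 10, 22, 51]
t=9: [84, 68, 41, 68, 120]
t=10: [46, 82, 112, 82, 73]
t=11: [120, 48, 52, 48, 68]
t=12: [82, 136, 127, 136, 91]
t=13: [51, 109, 89, 109, 30]
t=14: [117, 45, 31, 45, 83]
t=15: [70, 124, 93, 124, 52]
t=16: [77, 82, 26, 82, 118]
t=17: [57, 45, 72, 45, 63]
t=18: [115, 129, 81, 129, 102]
t=19: [58, 90, 49, 90, 29]
t=20: [104, 32, 124, 32, 84]
t=21: [34, 88, 79, 88, 43]
t=22: [93, 34, 54, 34, 113]
t=23: [26, 96, 114, 96, 57]
t=24: [70, 12, 52, 12, 100]
t=25: [73, 41, 113, 41, 23]
t=26: [73, 114, 60, 114, 73]
t=27: [69, 58, 98, 58, 69]
t=28: [80, 105, 24, 105, 80]
t=29: [47, 31, 65, 31, 47]
t=30: [133, 97, 97, 97, 133]
t=31: [94, 13, 13, 13, 94]
t=32: [10, 35, 35, 35, 10]
t=33: [41, 97, 97, 97, 41]
t=34: [105, 15, 15, 15, 105]
t=35: [29, 43, 43, 43, 29]
t=36: [93, 124, 124, 124, 93]
t=37: [20, 76, 76, 76, 20]
t=38: [60, 60, 60, 60, 60]
t=39: [108, 108, 108, 108, 108]
t=40: [36, 36, 36, 36, 36]
t=41: [108, 108, 108, 108, 108]

Answer: x_1(3925) = 108
Key observation: The state at step 39, [108, 108, 108, 108, 108], reappears at step 41: the system is in a cycle of period 2 from step 39 on.  Therefore the state at step 3925 equals the state at step 39 + ((3925 - 39) mod 2) = 39, which is [108, 108, 108, 108, 108].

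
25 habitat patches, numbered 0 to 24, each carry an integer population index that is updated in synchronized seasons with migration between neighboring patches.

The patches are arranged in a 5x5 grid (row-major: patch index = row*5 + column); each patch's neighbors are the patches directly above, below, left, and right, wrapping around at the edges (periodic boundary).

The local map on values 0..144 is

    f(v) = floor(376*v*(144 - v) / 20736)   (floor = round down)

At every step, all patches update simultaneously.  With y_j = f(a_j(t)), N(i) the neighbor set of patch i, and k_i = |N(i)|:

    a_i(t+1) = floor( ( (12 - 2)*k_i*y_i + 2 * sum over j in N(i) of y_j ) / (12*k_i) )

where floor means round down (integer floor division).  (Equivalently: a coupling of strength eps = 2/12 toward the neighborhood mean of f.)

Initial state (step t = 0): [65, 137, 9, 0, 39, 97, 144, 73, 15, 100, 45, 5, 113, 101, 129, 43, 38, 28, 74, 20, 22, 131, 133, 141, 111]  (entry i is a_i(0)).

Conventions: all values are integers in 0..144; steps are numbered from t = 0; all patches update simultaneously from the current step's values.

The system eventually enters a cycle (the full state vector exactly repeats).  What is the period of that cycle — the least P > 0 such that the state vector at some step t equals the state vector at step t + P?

Simulating step by step:
t=0: [65, 137, 9, 0, 39, 97, 144, 73, 15, 100, 45, 5, 113, 101, 129, 43, 38, 28, 74, 20, 22, 131, 133, 141, 111]
t=1: [86, 20, 24, 5, 71, 78, 8, 82, 39, 75, 75, 19, 62, 74, 40, 75, 68, 58, 85, 48, 51, 31, 26, 13, 62]
t=2: [88, 46, 51, 20, 89, 89, 27, 86, 73, 91, 90, 48, 89, 91, 77, 92, 89, 88, 87, 83, 85, 64, 55, 35, 88]
t=3: [88, 81, 84, 50, 86, 86, 61, 88, 90, 87, 87, 82, 87, 87, 92, 86, 87, 88, 88, 90, 89, 91, 87, 70, 88]
t=4: [89, 91, 90, 85, 89, 89, 90, 89, 88, 88, 89, 91, 89, 88, 86, 89, 89, 89, 89, 88, 88, 87, 89, 92, 89]
t=5: [88, 87, 88, 89, 88, 88, 87, 88, 89, 88, 88, 87, 88, 88, 89, 88, 88, 88, 88, 88, 88, 88, 87, 86, 88]
t=6: [89, 89, 88, 88, 88, 89, 89, 88, 88, 88, 88, 89, 89, 88, 88, 89, 89, 89, 89, 88, 89, 89, 89, 89, 89]
t=7: [88, 88, 88, 88, 88, 88, 88, 88, 89, 88, 88, 88, 88, 88, 89, 88, 88, 88, 88, 88, 88, 88, 88, 88, 88]
t=8: [89, 89, 89, 88, 89, 89, 89, 88, 88, 88, 88, 89, 89, 88, 88, 89, 89, 89, 89, 88, 89, 89, 89, 89, 89]
t=9: [88, 88, 88, 88, 88, 88, 88, 88, 89, 88, 88, 88, 88, 88, 89, 88, 88, 88, 88, 88, 88, 88, 88, 88, 88]

Answer: 2
Key observation: The state at step 7, [88, 88, 88, 88, 88, 88, 88, 88, 89, 88, 88, 88, 88, 88, 89, 88, 88, 88, 88, 88, 88, 88, 88, 88, 88], reappears at step 9 — and no state repeats earlier — so the cycle the system enters has period 2.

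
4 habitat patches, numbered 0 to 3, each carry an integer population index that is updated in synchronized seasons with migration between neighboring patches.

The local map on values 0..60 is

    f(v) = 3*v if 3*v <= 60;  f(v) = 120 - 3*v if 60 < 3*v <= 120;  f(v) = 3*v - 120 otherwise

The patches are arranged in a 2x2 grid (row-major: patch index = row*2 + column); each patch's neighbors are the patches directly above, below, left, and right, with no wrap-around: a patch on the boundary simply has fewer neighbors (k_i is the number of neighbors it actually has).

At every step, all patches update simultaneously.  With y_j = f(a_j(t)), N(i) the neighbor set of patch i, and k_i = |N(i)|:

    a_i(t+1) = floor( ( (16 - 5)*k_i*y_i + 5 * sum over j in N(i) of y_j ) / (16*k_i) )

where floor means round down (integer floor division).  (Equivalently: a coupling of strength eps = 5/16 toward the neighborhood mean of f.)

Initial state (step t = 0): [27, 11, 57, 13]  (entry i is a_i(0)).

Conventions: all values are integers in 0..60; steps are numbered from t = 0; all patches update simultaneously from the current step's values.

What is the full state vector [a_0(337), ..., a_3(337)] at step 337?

Answer: [12, 12, 12, 12]
Key observation: The state at step 21, [12, 12, 12, 12], reappears at step 23: the system is in a cycle of period 2 from step 21 on.  Therefore the state at step 337 equals the state at step 21 + ((337 - 21) mod 2) = 21, which is [12, 12, 12, 12].

Derivation:
t=0: [27, 11, 57, 13]
t=1: [39, 34, 47, 39]
t=2: [8, 13, 15, 8]
t=3: [29, 34, 38, 29]
t=4: [26, 22, 14, 26]
t=5: [43, 50, 42, 43]
t=6: [11, 23, 6, 11]
t=7: [33, 45, 22, 33]
t=8: [25, 16, 43, 25]
t=9: [39, 47, 20, 39]
t=10: [14, 15, 42, 14]
t=11: [36, 44, 17, 36]
t=12: [18, 12, 38, 18]
t=13: [43, 41, 21, 43]
t=14: [15, 4, 42, 15]
t=15: [33, 22, 18, 33]
t=16: [31, 43, 43, 31]
t=17: [21, 14, 14, 21]
t=18: [52, 46, 46, 52]
t=19: [30, 23, 23, 30]
t=20: [36, 44, 44, 36]
t=21: [12, 12, 12, 12]
t=22: [36, 36, 36, 36]
t=23: [12, 12, 12, 12]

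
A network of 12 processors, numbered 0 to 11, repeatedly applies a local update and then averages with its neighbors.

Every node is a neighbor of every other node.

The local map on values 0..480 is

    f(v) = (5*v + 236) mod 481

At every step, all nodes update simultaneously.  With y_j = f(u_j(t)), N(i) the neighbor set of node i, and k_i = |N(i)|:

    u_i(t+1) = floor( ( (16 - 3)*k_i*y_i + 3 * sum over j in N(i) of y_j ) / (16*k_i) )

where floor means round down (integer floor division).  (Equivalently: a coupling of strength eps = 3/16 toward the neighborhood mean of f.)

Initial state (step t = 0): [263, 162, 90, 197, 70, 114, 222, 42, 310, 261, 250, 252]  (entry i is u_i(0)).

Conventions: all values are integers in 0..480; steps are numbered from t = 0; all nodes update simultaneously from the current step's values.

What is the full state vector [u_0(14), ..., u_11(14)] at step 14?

Simulating step by step:
t=0: [263, 162, 90, 197, 70, 114, 222, 42, 310, 261, 250, 252]
t=1: [127, 108, 204, 247, 125, 300, 347, 396, 314, 119, 76, 83]
t=2: [361, 286, 285, 74, 354, 284, 89, 284, 340, 330, 159, 186]
t=3: [129, 213, 209, 135, 101, 205, 195, 205, 45, 388, 91, 198]
t=4: [382, 334, 318, 406, 271, 302, 262, 302, 431, 264, 231, 274]
t=5: [235, 426, 363, 330, 176, 299, 140, 299, 430, 148, 399, 188]
t=6: [419, 413, 163, 414, 184, 291, 424, 291, 429, 73, 306, 232]
t=7: [387, 363, 134, 367, 217, 260, 406, 260, 426, 158, 320, 408]
t=8: [249, 153, 390, 169, 338, 126, 324, 126, 404, 103, 365, 332]
t=9: [78, 79, 256, 142, 49, 354, 376, 354, 312, 263, 157, 408]
t=10: [150, 154, 93, 405, 35, 100, 187, 100, 315, 121, 82, 315]
t=11: [70, 86, 226, 319, 378, 254, 217, 254, 344, 337, 182, 344]
t=12: [126, 189, 363, 351, 203, 92, 328, 92, 67, 422, 188, 67]
t=13: [353, 221, 148, 100, 277, 218, 391, 218, 118, 382, 217, 118]
t=14: [115, 355, 65, 256, 195, 343, 266, 343, 328, 230, 339, 328]

Answer: [115, 355, 65, 256, 195, 343, 266, 343, 328, 230, 339, 328]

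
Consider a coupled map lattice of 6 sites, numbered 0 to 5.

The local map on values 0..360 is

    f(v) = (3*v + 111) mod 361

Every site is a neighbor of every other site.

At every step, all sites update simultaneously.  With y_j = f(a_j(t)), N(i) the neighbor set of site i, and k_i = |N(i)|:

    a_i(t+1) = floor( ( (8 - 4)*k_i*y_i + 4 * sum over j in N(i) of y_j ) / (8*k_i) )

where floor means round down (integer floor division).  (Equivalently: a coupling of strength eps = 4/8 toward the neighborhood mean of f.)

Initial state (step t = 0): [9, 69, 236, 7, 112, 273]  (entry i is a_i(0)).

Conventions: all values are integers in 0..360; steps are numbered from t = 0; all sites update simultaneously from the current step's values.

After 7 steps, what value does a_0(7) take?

Answer: a_0(7) = 169

Derivation:
t=0: [9, 69, 236, 7, 112, 273]
t=1: [153, 225, 136, 150, 132, 181]
t=2: [190, 132, 170, 187, 165, 224]
t=3: [262, 192, 238, 258, 232, 158]
t=4: [177, 238, 148, 172, 141, 197]
t=5: [248, 177, 213, 242, 205, 272]
t=6: [129, 189, 87, 122, 78, 158]
t=7: [169, 241, 119, 161, 253, 204]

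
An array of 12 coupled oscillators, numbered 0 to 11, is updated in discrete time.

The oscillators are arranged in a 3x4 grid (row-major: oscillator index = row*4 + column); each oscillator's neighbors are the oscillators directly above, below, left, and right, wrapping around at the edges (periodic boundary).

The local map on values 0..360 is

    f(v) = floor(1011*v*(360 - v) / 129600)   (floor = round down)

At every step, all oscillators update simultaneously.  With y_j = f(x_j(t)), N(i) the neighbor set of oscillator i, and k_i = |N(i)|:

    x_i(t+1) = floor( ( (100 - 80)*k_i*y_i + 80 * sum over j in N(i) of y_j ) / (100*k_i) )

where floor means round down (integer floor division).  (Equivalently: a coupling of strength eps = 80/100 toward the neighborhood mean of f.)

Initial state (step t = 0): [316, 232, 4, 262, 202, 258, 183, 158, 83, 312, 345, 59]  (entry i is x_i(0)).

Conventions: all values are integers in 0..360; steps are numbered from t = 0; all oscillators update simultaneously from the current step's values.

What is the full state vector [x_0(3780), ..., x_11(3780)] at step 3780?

Answer: [233, 233, 233, 233, 233, 233, 233, 233, 233, 233, 233, 233]
Key observation: The state at step 9, [230, 230, 230, 230, 230, 230, 230, 230, 230, 230, 230, 230], reappears at step 11: the system is in a cycle of period 2 from step 9 on.  Therefore the state at step 3780 equals the state at step 9 + ((3780 - 9) mod 2) = 10, which is [233, 233, 233, 233, 233, 233, 233, 233, 233, 233, 233, 233].

Derivation:
t=0: [316, 232, 4, 262, 202, 258, 183, 158, 83, 312, 345, 59]
t=1: [193, 134, 146, 141, 197, 210, 151, 217, 157, 154, 111, 161]
t=2: [245, 244, 236, 245, 247, 244, 238, 245, 249, 238, 240, 238]
t=3: [218, 222, 223, 222, 218, 221, 223, 221, 220, 221, 226, 220]
t=4: [239, 239, 237, 239, 240, 239, 238, 239, 240, 238, 238, 238]
t=5: [224, 225, 225, 225, 224, 225, 225, 225, 225, 225, 226, 225]
t=6: [236, 236, 236, 236, 236, 236, 236, 236, 236, 236, 236, 236]
t=7: [228, 228, 228, 228, 228, 228, 228, 228, 228, 228, 228, 228]
t=8: [234, 234, 234, 234, 234, 234, 234, 234, 234, 234, 234, 234]
t=9: [230, 230, 230, 230, 230, 230, 230, 230, 230, 230, 230, 230]
t=10: [233, 233, 233, 233, 233, 233, 233, 233, 233, 233, 233, 233]
t=11: [230, 230, 230, 230, 230, 230, 230, 230, 230, 230, 230, 230]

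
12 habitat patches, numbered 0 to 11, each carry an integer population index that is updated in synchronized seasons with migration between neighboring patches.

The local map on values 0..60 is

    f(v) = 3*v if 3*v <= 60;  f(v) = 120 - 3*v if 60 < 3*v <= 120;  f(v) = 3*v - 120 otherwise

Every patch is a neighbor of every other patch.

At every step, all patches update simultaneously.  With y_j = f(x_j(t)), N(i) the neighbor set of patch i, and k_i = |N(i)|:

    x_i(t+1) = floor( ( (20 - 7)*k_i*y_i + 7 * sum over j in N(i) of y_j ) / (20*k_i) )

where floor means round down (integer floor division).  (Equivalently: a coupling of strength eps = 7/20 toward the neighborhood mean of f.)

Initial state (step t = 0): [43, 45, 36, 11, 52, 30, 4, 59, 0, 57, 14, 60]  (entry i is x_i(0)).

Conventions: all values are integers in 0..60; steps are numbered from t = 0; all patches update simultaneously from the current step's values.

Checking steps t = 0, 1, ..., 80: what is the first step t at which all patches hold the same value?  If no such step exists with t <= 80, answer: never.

Simulating step by step:
t=0: [43, 45, 36, 11, 52, 30, 4, 59, 0, 57, 14, 60]  (not all equal)
t=1: [16, 20, 18, 31, 33, 29, 18, 46, 11, 42, 37, 48]  (not all equal)
t=2: [41, 49, 45, 29, 25, 32, 45, 23, 32, 16, 17, 27]  (not all equal)
t=3: [13, 28, 21, 32, 39, 26, 21, 43, 26, 41, 43, 36]  (not all equal)
t=4: [34, 32, 45, 25, 12, 36, 45, 16, 36, 12, 16, 18]  (not all equal)
t=5: [22, 26, 20, 39, 33, 18, 20, 41, 18, 33, 41, 44]  (not all equal)
t=6: [45, 38, 49, 14, 25, 45, 49, 14, 45, 25, 14, 19]  (not all equal)
t=7: [21, 15, 28, 37, 39, 21, 28, 37, 21, 39, 37, 47]  (not all equal)
t=8: [46, 38, 33, 16, 12, 46, 33, 16, 46, 12, 16, 23]  (not all equal)
t=9: [22, 15, 24, 41, 33, 22, 24, 41, 22, 33, 41, 43]  (not all equal)
t=10: [44, 39, 41, 13, 24, 44, 41, 13, 44, 24, 13, 17]  (not all equal)
t=11: [17, 11, 11, 33, 39, 17, 11, 33, 17, 39, 33, 41]  (not all equal)
t=12: [41, 30, 30, 23, 12, 41, 30, 23, 41, 12, 23, 12]  (not all equal)
t=13: [13, 30, 30, 42, 33, 13, 30, 42, 13, 33, 42, 33]  (not all equal)
t=14: [33, 27, 27, 12, 22, 33, 27, 12, 33, 22, 12, 22]  (not all equal)
t=15: [27, 38, 38, 36, 47, 27, 38, 36, 27, 47, 36, 47]  (not all equal)
t=16: [31, 11, 11, 14, 20, 31, 11, 14, 31, 20, 14, 20]  (not all equal)
t=17: [32, 35, 35, 41, 52, 32, 35, 41, 32, 52, 41, 52]  (not all equal)
t=18: [22, 16, 16, 9, 29, 22, 16, 9, 22, 29, 9, 29]  (not all equal)
t=19: [48, 45, 45, 32, 35, 48, 45, 32, 48, 35, 32, 35]  (not all equal)
t=20: [22, 16, 16, 22, 16, 22, 16, 22, 22, 16, 22, 16]  (not all equal)
t=21: [52, 49, 49, 52, 49, 52, 49, 52, 52, 49, 52, 49]  (not all equal)
t=22: [34, 28, 28, 34, 28, 34, 28, 34, 34, 28, 34, 28]  (not all equal)
t=23: [21, 32, 32, 21, 32, 21, 32, 21, 21, 32, 21, 32]  (not all equal)
t=24: [50, 30, 30, 50, 30, 50, 30, 50, 50, 30, 50, 30]  (not all equal)
t=25: [30, 30, 30, 30, 30, 30, 30, 30, 30, 30, 30, 30]  (all equal)

Answer: 25
Key observation: Synchronization is absorbing here: once all patches are equal they stay equal, and step 25 is the first all-equal step.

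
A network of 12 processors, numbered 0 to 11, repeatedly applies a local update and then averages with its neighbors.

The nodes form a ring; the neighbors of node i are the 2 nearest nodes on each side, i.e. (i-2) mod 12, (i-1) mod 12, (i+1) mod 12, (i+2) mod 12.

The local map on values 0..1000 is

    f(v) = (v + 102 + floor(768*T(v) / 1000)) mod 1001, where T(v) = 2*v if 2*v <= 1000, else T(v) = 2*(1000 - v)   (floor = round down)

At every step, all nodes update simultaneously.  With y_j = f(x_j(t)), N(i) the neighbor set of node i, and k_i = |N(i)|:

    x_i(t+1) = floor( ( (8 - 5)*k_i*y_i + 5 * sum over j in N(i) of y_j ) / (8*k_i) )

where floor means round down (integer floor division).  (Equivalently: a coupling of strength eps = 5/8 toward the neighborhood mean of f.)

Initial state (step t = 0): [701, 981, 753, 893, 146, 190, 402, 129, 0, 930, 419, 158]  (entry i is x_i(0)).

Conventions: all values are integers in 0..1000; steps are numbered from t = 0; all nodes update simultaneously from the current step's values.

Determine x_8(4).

Simulating step by step:
t=0: [701, 981, 753, 893, 146, 190, 402, 129, 0, 930, 419, 158]
t=1: [255, 221, 243, 277, 347, 402, 292, 308, 171, 238, 217, 293]
t=2: [730, 734, 768, 689, 756, 593, 709, 675, 682, 719, 687, 749]
t=3: [243, 243, 238, 259, 253, 280, 267, 274, 265, 258, 257, 245]
t=4: [722, 723, 723, 749, 755, 785, 780, 786, 772, 759, 746, 731]

Answer: x_8(4) = 772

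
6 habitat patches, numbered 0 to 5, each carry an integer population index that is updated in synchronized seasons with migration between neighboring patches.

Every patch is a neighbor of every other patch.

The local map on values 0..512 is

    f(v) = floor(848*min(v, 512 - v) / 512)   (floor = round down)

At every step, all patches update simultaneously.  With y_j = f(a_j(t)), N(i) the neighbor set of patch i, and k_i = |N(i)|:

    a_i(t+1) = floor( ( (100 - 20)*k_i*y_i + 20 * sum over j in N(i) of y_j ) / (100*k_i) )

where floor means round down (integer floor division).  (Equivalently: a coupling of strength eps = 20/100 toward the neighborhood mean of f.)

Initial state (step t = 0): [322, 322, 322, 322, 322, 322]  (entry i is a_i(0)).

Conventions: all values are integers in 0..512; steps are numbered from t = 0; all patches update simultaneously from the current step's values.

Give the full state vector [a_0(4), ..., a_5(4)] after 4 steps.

Answer: [341, 341, 341, 341, 341, 341]

Derivation:
t=0: [322, 322, 322, 322, 322, 322]
t=1: [314, 314, 314, 314, 314, 314]
t=2: [327, 327, 327, 327, 327, 327]
t=3: [306, 306, 306, 306, 306, 306]
t=4: [341, 341, 341, 341, 341, 341]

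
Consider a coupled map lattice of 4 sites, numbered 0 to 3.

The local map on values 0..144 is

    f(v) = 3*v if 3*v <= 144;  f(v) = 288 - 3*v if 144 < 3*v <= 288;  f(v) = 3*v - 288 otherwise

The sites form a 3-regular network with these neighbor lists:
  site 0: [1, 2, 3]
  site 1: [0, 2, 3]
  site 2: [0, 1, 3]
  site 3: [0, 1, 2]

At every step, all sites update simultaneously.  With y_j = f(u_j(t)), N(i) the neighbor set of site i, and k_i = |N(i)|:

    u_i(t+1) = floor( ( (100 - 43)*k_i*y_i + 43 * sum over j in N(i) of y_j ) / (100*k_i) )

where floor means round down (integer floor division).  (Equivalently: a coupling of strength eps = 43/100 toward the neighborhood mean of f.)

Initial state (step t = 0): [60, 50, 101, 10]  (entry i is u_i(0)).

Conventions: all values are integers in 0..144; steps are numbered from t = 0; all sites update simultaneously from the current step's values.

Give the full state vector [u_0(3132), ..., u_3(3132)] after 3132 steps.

Simulating step by step:
t=0: [60, 50, 101, 10]
t=1: [87, 100, 48, 54]
t=2: [55, 49, 105, 98]
t=3: [95, 102, 54, 45]
t=4: [41, 48, 94, 98]
t=5: [92, 101, 42, 42]
t=6: [45, 46, 93, 93]
t=7: [99, 100, 45, 45]
t=8: [45, 46, 99, 99]
t=9: [99, 100, 45, 45]

Answer: [45, 46, 99, 99]
Key observation: The state at step 7, [99, 100, 45, 45], reappears at step 9: the system is in a cycle of period 2 from step 7 on.  Therefore the state at step 3132 equals the state at step 7 + ((3132 - 7) mod 2) = 8, which is [45, 46, 99, 99].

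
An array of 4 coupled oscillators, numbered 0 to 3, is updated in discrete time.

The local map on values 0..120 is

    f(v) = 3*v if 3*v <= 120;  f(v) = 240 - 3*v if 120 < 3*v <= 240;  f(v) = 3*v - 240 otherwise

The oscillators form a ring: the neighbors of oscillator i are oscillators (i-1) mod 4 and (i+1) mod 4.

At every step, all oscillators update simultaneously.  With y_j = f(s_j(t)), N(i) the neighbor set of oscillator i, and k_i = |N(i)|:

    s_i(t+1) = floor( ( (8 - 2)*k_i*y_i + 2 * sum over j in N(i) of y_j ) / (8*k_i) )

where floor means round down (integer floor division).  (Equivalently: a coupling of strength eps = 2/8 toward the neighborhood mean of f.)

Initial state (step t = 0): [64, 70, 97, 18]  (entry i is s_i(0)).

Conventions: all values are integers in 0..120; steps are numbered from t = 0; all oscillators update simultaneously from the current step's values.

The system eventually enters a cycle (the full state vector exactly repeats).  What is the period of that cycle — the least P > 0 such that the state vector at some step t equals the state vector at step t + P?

Simulating step by step:
t=0: [64, 70, 97, 18]
t=1: [46, 34, 48, 52]
t=2: [99, 101, 95, 87]
t=3: [53, 60, 44, 28]
t=4: [78, 68, 99, 86]
t=5: [11, 34, 49, 21]
t=6: [45, 92, 90, 63]
t=7: [89, 43, 33, 55]
t=8: [43, 99, 97, 72]
t=9: [93, 63, 48, 38]
t=10: [49, 55, 92, 102]
t=11: [87, 72, 44, 65]
t=12: [24, 34, 89, 49]
t=13: [78, 88, 44, 82]
t=14: [8, 32, 84, 18]
t=15: [36, 76, 27, 45]
t=16: [95, 32, 75, 102]
t=17: [54, 79, 31, 57]
t=18: [67, 23, 78, 73]
t=19: [40, 57, 15, 21]
t=20: [106, 72, 50, 67]
t=21: [66, 39, 75, 50]
t=22: [57, 94, 37, 74]
t=23: [59, 54, 90, 36]
t=24: [70, 70, 45, 92]
t=25: [30, 39, 87, 43]
t=26: [96, 101, 44, 97]
t=27: [50, 66, 95, 57]
t=28: [81, 48, 47, 68]
t=29: [18, 84, 90, 39]
t=30: [56, 19, 38, 98]
t=31: [67, 66, 99, 63]
t=32: [40, 43, 54, 50]
t=33: [115, 108, 83, 92]
t=34: [93, 77, 21, 41]
t=35: [45, 19, 63, 100]
t=36: [93, 62, 52, 64]
t=37: [42, 55, 75, 51]
t=38: [105, 72, 31, 81]
t=39: [59, 39, 73, 23]
t=40: [70, 98, 39, 62]
t=41: [36, 58, 101, 58]
t=42: [97, 70, 63, 70]
t=43: [45, 35, 45, 35]
t=44: [105, 105, 105, 105]
t=45: [75, 75, 75, 75]
t=46: [15, 15, 15, 15]
t=47: [45, 45, 45, 45]
t=48: [105, 105, 105, 105]

Answer: 4
Key observation: The state at step 44, [105, 105, 105, 105], reappears at step 48 — and no state repeats earlier — so the cycle the system enters has period 4.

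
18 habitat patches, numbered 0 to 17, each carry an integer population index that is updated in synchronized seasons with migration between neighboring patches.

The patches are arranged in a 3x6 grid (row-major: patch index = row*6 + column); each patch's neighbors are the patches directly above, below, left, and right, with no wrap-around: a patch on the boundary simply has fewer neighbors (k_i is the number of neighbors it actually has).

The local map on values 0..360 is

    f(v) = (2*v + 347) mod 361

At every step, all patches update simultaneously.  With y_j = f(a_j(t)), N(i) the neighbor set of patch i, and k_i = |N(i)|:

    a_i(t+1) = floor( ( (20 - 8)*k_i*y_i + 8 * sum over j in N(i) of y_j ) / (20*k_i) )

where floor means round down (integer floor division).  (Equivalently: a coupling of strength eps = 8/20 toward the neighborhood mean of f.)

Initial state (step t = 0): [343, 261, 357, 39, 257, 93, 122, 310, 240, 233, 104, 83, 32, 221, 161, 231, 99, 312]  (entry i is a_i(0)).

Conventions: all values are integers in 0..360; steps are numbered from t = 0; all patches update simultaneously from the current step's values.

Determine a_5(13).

Simulating step by step:
t=0: [343, 261, 357, 39, 257, 93, 122, 310, 240, 233, 104, 83, 32, 221, 161, 231, 99, 312]
t=1: [262, 207, 245, 114, 140, 161, 218, 201, 161, 99, 173, 173, 89, 120, 219, 129, 181, 216]
t=2: [109, 62, 143, 203, 273, 304, 81, 79, 223, 220, 312, 292, 155, 169, 141, 225, 293, 170]
t=3: [174, 148, 191, 86, 171, 215, 174, 151, 117, 81, 215, 233, 272, 288, 223, 117, 213, 279]
t=4: [323, 253, 92, 159, 232, 116, 305, 276, 183, 154, 94, 93, 208, 191, 128, 168, 91, 138]
t=5: [235, 161, 206, 256, 146, 183, 206, 178, 299, 291, 176, 190, 73, 65, 236, 287, 201, 225]
t=6: [126, 248, 111, 151, 277, 267, 98, 273, 202, 213, 254, 105, 109, 145, 129, 163, 97, 51]
t=7: [203, 154, 183, 231, 184, 170, 190, 163, 84, 106, 140, 168, 214, 248, 228, 250, 179, 128]
t=8: [78, 269, 282, 172, 302, 330, 55, 244, 186, 182, 281, 304, 57, 132, 101, 158, 290, 278]
t=9: [137, 157, 226, 300, 244, 263, 104, 154, 298, 327, 213, 226, 129, 203, 234, 280, 212, 196]
t=10: [254, 264, 145, 197, 124, 128, 222, 251, 206, 235, 82, 75, 191, 102, 114, 167, 63, 35]
t=11: [124, 163, 193, 92, 195, 219, 77, 121, 93, 109, 147, 141, 56, 160, 201, 248, 137, 83]
t=12: [230, 250, 93, 132, 77, 94, 158, 229, 150, 196, 242, 226, 148, 230, 96, 138, 229, 196]
t=13: [136, 120, 191, 193, 155, 147, 241, 129, 216, 100, 97, 86, 246, 123, 191, 194, 101, 42]

Answer: a_5(13) = 147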